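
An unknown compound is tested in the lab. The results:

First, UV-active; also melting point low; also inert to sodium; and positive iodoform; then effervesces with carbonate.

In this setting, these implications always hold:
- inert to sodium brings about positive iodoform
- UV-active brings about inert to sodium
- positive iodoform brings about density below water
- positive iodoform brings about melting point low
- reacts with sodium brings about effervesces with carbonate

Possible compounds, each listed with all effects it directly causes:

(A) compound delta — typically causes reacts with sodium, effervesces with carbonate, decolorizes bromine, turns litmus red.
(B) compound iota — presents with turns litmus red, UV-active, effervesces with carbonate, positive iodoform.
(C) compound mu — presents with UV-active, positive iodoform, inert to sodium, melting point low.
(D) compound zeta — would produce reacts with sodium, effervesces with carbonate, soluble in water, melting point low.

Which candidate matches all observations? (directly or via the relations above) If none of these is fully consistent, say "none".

B

Checking each candidate against the observations:
(A) compound delta — fails on UV-active, melting point low, inert to sodium, positive iodoform (predicts reacts with sodium, not inert to sodium)
(B) compound iota — UV-active match; melting point low match (via positive iodoform → melting point low); inert to sodium match (via UV-active → inert to sodium); positive iodoform match; effervesces with carbonate match
(C) compound mu — does not account for effervesces with carbonate
(D) compound zeta — UV-active miss; melting point low match; inert to sodium miss; positive iodoform miss; effervesces with carbonate match
Only (B) is consistent with every observation.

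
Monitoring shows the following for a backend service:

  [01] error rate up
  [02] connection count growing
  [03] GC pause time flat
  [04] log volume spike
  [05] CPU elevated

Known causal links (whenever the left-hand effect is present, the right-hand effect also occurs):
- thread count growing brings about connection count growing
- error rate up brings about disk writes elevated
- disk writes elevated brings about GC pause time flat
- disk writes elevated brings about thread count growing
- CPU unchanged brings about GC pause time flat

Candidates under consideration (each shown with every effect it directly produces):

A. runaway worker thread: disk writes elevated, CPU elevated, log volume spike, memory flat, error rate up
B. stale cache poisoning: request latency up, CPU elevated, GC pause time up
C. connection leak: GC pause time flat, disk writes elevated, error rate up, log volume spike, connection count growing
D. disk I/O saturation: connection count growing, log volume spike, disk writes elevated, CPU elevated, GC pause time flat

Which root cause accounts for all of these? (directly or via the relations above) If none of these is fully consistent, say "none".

Testing each hypothesis:
(A) runaway worker thread — error rate up match; connection count growing match (via disk writes elevated → thread count growing → connection count growing); GC pause time flat match (via disk writes elevated → GC pause time flat); log volume spike match; CPU elevated match
(B) stale cache poisoning — fails on error rate up, connection count growing, GC pause time flat, log volume spike (predicts GC pause time up, not GC pause time flat)
(C) connection leak — error rate up match; connection count growing match; GC pause time flat match; log volume spike match; CPU elevated miss
(D) disk I/O saturation — does not account for error rate up
(A) is the only candidate with no mismatches.

A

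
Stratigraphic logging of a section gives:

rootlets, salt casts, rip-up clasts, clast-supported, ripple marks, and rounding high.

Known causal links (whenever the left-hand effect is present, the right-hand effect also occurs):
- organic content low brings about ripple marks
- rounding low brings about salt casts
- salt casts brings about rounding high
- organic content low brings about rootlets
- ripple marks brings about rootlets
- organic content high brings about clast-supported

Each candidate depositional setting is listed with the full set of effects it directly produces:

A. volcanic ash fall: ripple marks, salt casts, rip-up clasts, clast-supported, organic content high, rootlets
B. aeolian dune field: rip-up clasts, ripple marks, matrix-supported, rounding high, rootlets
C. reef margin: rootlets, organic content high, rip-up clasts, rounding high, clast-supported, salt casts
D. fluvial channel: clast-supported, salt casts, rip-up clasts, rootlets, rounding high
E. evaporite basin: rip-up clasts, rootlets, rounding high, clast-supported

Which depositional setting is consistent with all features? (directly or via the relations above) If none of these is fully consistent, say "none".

A

Per-candidate check:
(A) volcanic ash fall — rootlets +; salt casts +; rip-up clasts +; clast-supported +; ripple marks +; rounding high + (through salt casts → rounding high)
(B) aeolian dune field — rootlets +; salt casts -; rip-up clasts +; clast-supported -; ripple marks +; rounding high +
(C) reef margin — does not account for ripple marks
(D) fluvial channel — does not account for ripple marks
(E) evaporite basin — rootlets +; salt casts -; rip-up clasts +; clast-supported +; ripple marks -; rounding high +
(A) alone accounts for all the evidence.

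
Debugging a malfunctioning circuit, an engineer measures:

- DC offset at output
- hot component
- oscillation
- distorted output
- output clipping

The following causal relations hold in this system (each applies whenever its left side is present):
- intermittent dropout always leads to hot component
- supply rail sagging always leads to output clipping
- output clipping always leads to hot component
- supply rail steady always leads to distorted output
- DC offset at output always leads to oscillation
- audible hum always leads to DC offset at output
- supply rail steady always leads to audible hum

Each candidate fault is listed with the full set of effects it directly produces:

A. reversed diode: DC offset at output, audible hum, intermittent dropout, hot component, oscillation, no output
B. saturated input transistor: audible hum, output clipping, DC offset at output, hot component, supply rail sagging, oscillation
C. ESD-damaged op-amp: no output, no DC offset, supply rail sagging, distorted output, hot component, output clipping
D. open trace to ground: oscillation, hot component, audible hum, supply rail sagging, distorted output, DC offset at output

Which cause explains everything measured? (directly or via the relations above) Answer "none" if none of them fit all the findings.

Checking each candidate against the observations:
(A) reversed diode — does not account for distorted output, output clipping
(B) saturated input transistor — DC offset at output yes; hot component yes; oscillation yes; distorted output NO; output clipping yes
(C) ESD-damaged op-amp — DC offset at output NO; hot component yes; oscillation NO; distorted output yes; output clipping yes
(D) open trace to ground — accounts for every observation (output clipping by supply rail sagging → output clipping)
(D) alone accounts for all the evidence.

D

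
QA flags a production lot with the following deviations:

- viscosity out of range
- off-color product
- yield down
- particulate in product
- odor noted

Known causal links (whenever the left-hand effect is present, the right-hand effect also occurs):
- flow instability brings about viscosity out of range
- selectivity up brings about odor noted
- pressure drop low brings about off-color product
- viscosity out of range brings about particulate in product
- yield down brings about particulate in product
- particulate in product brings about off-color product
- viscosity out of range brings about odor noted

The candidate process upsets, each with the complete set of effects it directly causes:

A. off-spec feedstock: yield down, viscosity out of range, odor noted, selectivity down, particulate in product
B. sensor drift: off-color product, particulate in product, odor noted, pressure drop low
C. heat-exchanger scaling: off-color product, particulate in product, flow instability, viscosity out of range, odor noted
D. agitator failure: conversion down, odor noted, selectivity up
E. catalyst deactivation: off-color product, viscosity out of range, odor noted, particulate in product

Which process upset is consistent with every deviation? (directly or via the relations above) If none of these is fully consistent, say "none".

Checking each candidate against the observations:
(A) off-spec feedstock — viscosity out of range +; off-color product + (through particulate in product → off-color product); yield down +; particulate in product +; odor noted +
(B) sensor drift — does not account for viscosity out of range, yield down
(C) heat-exchanger scaling — does not account for yield down
(D) agitator failure — does not account for viscosity out of range, off-color product, yield down, particulate in product
(E) catalyst deactivation — does not account for yield down
(A) is the only candidate with no mismatches.

A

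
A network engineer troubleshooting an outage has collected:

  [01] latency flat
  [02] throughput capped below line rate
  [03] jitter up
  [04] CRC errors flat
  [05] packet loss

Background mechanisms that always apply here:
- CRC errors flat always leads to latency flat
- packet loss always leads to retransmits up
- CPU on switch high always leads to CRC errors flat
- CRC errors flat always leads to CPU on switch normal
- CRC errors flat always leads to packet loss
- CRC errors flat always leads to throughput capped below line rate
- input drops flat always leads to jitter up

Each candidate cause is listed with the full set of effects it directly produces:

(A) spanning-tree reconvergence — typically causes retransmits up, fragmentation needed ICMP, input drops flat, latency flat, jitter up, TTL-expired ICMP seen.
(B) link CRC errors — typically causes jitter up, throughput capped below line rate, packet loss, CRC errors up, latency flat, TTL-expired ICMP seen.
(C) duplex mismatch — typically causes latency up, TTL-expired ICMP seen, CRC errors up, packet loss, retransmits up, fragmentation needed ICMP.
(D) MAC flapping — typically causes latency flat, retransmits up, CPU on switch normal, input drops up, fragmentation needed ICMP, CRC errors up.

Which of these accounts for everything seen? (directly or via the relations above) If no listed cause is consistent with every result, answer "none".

none

Checking each candidate against the observations:
(A) spanning-tree reconvergence — latency flat match; throughput capped below line rate miss; jitter up match; CRC errors flat miss; packet loss miss
(B) link CRC errors — fails on CRC errors flat (predicts CRC errors up, not CRC errors flat)
(C) duplex mismatch — latency flat miss; throughput capped below line rate miss; jitter up miss; CRC errors flat miss; packet loss match
(D) MAC flapping — fails on throughput capped below line rate, jitter up, CRC errors flat, packet loss (predicts CRC errors up, not CRC errors flat)
Every candidate fails on at least one observation.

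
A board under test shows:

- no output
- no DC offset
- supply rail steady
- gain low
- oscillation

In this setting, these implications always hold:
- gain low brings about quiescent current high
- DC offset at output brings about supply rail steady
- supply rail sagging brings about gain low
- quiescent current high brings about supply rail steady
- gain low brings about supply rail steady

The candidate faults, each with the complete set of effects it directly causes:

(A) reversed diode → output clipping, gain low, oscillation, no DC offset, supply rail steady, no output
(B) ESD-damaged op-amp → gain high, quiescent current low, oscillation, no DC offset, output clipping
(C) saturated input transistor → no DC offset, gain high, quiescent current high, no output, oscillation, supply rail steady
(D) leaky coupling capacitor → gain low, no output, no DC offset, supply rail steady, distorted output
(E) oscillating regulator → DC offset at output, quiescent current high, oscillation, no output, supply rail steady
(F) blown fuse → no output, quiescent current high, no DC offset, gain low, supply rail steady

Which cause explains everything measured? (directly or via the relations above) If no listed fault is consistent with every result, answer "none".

Checking each candidate against the observations:
(A) reversed diode — no output match; no DC offset match; supply rail steady match; gain low match; oscillation match
(B) ESD-damaged op-amp — no output miss; no DC offset match; supply rail steady miss; gain low miss; oscillation match
(C) saturated input transistor — fails on gain low (predicts gain high, not gain low)
(D) leaky coupling capacitor — no output match; no DC offset match; supply rail steady match; gain low match; oscillation miss
(E) oscillating regulator — fails on no DC offset, gain low (predicts DC offset at output, not no DC offset)
(F) blown fuse — no output match; no DC offset match; supply rail steady match; gain low match; oscillation miss
Only (A) is consistent with every observation.

A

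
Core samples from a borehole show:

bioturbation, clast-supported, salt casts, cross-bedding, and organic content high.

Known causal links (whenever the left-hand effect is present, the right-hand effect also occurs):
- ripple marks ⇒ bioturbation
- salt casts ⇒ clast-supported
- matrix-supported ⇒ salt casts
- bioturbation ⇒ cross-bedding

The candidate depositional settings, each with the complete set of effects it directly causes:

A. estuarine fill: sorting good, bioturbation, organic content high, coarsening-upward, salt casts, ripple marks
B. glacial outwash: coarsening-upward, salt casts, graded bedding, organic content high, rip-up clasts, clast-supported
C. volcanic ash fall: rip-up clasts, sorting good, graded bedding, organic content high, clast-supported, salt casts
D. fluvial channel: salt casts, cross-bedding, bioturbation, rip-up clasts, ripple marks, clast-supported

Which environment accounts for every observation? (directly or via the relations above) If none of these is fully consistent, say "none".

A

For each candidate, compare predicted effects to what was observed:
(A) estuarine fill — accounts for every observation (clast-supported by salt casts → clast-supported)
(B) glacial outwash — does not account for bioturbation, cross-bedding
(C) volcanic ash fall — does not account for bioturbation, cross-bedding
(D) fluvial channel — bioturbation +; clast-supported +; salt casts +; cross-bedding +; organic content high -
(A) is the only candidate with no mismatches.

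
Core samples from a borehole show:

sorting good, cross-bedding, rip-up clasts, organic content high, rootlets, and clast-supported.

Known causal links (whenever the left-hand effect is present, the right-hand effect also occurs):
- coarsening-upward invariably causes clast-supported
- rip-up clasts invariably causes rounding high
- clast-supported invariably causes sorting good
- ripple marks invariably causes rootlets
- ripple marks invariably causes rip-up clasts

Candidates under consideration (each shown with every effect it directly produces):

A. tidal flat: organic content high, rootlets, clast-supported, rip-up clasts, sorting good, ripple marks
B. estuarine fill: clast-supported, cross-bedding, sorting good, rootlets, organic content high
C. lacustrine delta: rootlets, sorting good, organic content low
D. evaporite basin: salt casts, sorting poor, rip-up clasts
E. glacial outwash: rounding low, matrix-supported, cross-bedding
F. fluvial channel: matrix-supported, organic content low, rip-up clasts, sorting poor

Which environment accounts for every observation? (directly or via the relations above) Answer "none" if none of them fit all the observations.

none

Per-candidate check:
(A) tidal flat — sorting good yes; cross-bedding NO; rip-up clasts yes; organic content high yes; rootlets yes; clast-supported yes
(B) estuarine fill — sorting good yes; cross-bedding yes; rip-up clasts NO; organic content high yes; rootlets yes; clast-supported yes
(C) lacustrine delta — fails on cross-bedding, rip-up clasts, organic content high, clast-supported (predicts organic content low, not organic content high)
(D) evaporite basin — fails on sorting good, cross-bedding, organic content high, rootlets, clast-supported (predicts sorting poor, not sorting good)
(E) glacial outwash — sorting good NO; cross-bedding yes; rip-up clasts NO; organic content high NO; rootlets NO; clast-supported NO
(F) fluvial channel — fails on sorting good, cross-bedding, organic content high, rootlets, clast-supported (predicts sorting poor, not sorting good; predicts organic content low, not organic content high; predicts matrix-supported, not clast-supported)
None of the listed candidates fits everything.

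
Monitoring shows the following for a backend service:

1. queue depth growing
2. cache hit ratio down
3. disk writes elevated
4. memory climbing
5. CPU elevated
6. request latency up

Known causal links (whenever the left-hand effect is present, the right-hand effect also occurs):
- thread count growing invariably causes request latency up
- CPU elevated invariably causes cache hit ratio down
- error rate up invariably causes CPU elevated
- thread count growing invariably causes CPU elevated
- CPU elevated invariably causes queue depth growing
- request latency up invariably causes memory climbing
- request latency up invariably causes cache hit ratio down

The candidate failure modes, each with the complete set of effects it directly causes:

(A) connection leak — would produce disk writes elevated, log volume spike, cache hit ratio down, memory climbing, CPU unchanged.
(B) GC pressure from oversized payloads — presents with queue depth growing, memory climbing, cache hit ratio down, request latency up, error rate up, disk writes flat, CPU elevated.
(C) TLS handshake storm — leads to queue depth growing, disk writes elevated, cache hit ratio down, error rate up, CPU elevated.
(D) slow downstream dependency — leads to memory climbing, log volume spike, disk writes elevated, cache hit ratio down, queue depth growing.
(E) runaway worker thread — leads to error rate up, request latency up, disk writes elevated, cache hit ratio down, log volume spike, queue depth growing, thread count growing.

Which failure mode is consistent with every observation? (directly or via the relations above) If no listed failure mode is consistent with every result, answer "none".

Checking each candidate against the observations:
(A) connection leak — queue depth growing miss; cache hit ratio down match; disk writes elevated match; memory climbing match; CPU elevated miss; request latency up miss
(B) GC pressure from oversized payloads — fails on disk writes elevated (predicts disk writes flat, not disk writes elevated)
(C) TLS handshake storm — queue depth growing match; cache hit ratio down match; disk writes elevated match; memory climbing miss; CPU elevated match; request latency up miss
(D) slow downstream dependency — queue depth growing match; cache hit ratio down match; disk writes elevated match; memory climbing match; CPU elevated miss; request latency up miss
(E) runaway worker thread — queue depth growing match; cache hit ratio down match; disk writes elevated match; memory climbing match (via request latency up → memory climbing); CPU elevated match (via error rate up → CPU elevated); request latency up match
Only (E) is consistent with every observation.

E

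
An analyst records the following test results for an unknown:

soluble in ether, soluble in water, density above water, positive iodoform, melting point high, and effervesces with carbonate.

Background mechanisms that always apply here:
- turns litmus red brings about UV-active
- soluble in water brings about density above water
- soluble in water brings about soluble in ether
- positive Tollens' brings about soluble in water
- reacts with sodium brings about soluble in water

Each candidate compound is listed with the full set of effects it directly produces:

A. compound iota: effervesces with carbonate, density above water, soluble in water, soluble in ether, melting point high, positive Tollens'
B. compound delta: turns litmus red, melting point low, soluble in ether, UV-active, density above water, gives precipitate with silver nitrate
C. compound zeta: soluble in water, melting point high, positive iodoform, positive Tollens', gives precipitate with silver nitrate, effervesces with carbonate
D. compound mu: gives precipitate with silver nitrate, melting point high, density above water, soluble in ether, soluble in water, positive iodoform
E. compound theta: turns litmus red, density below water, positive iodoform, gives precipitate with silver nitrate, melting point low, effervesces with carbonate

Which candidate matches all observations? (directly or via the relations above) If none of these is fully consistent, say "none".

Per-candidate check:
(A) compound iota — does not account for positive iodoform
(B) compound delta — fails on soluble in water, positive iodoform, melting point high, effervesces with carbonate (predicts melting point low, not melting point high)
(C) compound zeta — soluble in ether yes (through soluble in water → soluble in ether); soluble in water yes; density above water yes (through soluble in water → density above water); positive iodoform yes; melting point high yes; effervesces with carbonate yes
(D) compound mu — does not account for effervesces with carbonate
(E) compound theta — fails on soluble in ether, soluble in water, density above water, melting point high (predicts density below water, not density above water; predicts melting point low, not melting point high)
Only (C) is consistent with every observation.

C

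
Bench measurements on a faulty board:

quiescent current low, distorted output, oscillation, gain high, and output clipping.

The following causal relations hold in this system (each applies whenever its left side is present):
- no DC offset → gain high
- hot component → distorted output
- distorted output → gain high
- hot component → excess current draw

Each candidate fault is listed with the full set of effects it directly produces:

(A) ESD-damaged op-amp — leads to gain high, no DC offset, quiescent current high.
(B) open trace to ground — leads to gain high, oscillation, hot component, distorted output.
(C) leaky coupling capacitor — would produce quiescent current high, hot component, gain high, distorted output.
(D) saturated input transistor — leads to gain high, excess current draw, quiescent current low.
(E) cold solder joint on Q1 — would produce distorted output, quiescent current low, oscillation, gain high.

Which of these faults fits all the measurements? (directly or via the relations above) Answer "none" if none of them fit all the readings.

none

Testing each hypothesis:
(A) ESD-damaged op-amp — quiescent current low ✗; distorted output ✗; oscillation ✗; gain high ✓; output clipping ✗
(B) open trace to ground — quiescent current low ✗; distorted output ✓; oscillation ✓; gain high ✓; output clipping ✗
(C) leaky coupling capacitor — fails on quiescent current low, oscillation, output clipping (predicts quiescent current high, not quiescent current low)
(D) saturated input transistor — quiescent current low ✓; distorted output ✗; oscillation ✗; gain high ✓; output clipping ✗
(E) cold solder joint on Q1 — quiescent current low ✓; distorted output ✓; oscillation ✓; gain high ✓; output clipping ✗
Every candidate fails on at least one observation.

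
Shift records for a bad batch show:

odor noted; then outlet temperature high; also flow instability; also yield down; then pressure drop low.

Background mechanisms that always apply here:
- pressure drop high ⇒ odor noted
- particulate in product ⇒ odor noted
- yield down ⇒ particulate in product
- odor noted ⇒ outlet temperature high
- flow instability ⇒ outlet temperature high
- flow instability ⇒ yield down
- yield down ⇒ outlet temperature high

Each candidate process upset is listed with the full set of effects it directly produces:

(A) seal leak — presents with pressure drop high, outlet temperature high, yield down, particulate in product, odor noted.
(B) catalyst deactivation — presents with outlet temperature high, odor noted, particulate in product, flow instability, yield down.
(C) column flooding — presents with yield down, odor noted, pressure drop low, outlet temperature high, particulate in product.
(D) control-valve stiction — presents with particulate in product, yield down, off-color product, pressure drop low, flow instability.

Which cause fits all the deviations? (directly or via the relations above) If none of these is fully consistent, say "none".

Checking each candidate against the observations:
(A) seal leak — odor noted +; outlet temperature high +; flow instability -; yield down +; pressure drop low -
(B) catalyst deactivation — does not account for pressure drop low
(C) column flooding — does not account for flow instability
(D) control-valve stiction — accounts for every observation (odor noted via particulate in product → odor noted)
(D) alone accounts for all the evidence.

D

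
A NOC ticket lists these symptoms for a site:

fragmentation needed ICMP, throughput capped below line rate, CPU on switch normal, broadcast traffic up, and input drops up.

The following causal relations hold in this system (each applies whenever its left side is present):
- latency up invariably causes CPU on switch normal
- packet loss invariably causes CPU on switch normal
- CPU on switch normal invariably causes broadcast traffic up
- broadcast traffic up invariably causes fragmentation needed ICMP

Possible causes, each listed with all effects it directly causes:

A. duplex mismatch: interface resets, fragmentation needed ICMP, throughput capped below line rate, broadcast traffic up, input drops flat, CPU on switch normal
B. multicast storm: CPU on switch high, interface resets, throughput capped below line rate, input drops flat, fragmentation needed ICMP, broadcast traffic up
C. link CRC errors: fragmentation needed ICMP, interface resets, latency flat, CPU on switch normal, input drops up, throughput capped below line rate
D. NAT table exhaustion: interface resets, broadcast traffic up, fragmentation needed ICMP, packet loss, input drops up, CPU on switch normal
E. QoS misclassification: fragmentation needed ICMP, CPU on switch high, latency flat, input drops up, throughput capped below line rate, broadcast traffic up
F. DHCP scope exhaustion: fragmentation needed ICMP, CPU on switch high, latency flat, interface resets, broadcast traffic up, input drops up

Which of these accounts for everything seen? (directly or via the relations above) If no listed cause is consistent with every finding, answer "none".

Per-candidate check:
(A) duplex mismatch — fails on input drops up (predicts input drops flat, not input drops up)
(B) multicast storm — fragmentation needed ICMP ✓; throughput capped below line rate ✓; CPU on switch normal ✗; broadcast traffic up ✓; input drops up ✗
(C) link CRC errors — accounts for every observation (broadcast traffic up via CPU on switch normal → broadcast traffic up)
(D) NAT table exhaustion — does not account for throughput capped below line rate
(E) QoS misclassification — fragmentation needed ICMP ✓; throughput capped below line rate ✓; CPU on switch normal ✗; broadcast traffic up ✓; input drops up ✓
(F) DHCP scope exhaustion — fragmentation needed ICMP ✓; throughput capped below line rate ✗; CPU on switch normal ✗; broadcast traffic up ✓; input drops up ✓
Only (C) is consistent with every observation.

C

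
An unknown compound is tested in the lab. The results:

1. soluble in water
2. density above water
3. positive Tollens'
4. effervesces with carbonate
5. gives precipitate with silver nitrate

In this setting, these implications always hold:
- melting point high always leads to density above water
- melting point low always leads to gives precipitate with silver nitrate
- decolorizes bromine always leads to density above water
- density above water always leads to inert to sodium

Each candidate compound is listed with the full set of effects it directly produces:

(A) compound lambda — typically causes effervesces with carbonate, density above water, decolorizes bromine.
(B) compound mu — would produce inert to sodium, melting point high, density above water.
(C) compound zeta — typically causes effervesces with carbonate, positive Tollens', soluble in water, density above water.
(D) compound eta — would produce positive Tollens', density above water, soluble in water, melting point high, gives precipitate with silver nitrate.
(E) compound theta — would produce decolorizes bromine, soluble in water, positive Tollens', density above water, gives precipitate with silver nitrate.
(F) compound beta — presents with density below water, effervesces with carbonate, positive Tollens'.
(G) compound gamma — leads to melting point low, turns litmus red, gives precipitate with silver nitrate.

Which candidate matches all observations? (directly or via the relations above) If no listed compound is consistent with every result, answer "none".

none

Testing each hypothesis:
(A) compound lambda — soluble in water -; density above water +; positive Tollens' -; effervesces with carbonate +; gives precipitate with silver nitrate -
(B) compound mu — soluble in water -; density above water +; positive Tollens' -; effervesces with carbonate -; gives precipitate with silver nitrate -
(C) compound zeta — soluble in water +; density above water +; positive Tollens' +; effervesces with carbonate +; gives precipitate with silver nitrate -
(D) compound eta — does not account for effervesces with carbonate
(E) compound theta — soluble in water +; density above water +; positive Tollens' +; effervesces with carbonate -; gives precipitate with silver nitrate +
(F) compound beta — soluble in water -; density above water -; positive Tollens' +; effervesces with carbonate +; gives precipitate with silver nitrate -
(G) compound gamma — soluble in water -; density above water -; positive Tollens' -; effervesces with carbonate -; gives precipitate with silver nitrate +
No candidate is consistent with all observations.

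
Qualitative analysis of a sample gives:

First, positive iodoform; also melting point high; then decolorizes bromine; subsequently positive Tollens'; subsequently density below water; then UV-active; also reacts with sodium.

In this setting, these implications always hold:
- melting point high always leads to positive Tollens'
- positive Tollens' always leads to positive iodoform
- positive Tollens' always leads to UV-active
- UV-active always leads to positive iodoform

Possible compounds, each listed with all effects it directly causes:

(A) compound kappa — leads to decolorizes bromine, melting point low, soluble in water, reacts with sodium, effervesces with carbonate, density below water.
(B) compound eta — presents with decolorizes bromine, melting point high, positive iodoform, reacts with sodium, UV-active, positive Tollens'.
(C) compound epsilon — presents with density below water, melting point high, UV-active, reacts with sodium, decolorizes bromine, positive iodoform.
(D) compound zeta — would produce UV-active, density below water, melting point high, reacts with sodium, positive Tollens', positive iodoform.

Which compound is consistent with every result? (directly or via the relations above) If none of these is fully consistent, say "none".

Per-candidate check:
(A) compound kappa — fails on positive iodoform, melting point high, positive Tollens', UV-active (predicts melting point low, not melting point high)
(B) compound eta — does not account for density below water
(C) compound epsilon — positive iodoform +; melting point high +; decolorizes bromine +; positive Tollens' + (via melting point high → positive Tollens'); density below water +; UV-active +; reacts with sodium +
(D) compound zeta — does not account for decolorizes bromine
(C) is the only candidate with no mismatches.

C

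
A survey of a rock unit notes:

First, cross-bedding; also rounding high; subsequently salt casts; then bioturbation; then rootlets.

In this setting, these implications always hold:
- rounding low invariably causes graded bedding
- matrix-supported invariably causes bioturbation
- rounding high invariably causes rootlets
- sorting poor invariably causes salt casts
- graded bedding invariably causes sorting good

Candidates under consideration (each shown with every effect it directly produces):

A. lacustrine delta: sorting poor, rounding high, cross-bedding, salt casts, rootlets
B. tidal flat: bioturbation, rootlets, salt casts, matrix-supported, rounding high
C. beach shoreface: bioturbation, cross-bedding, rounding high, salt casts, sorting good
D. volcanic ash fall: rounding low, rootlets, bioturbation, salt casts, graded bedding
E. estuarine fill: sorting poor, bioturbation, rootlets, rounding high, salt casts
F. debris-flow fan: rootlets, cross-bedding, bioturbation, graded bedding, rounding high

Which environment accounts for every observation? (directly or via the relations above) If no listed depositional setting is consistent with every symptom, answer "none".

C

Checking each candidate against the observations:
(A) lacustrine delta — cross-bedding match; rounding high match; salt casts match; bioturbation miss; rootlets match
(B) tidal flat — cross-bedding miss; rounding high match; salt casts match; bioturbation match; rootlets match
(C) beach shoreface — accounts for every observation (rootlets via rounding high → rootlets)
(D) volcanic ash fall — fails on cross-bedding, rounding high (predicts rounding low, not rounding high)
(E) estuarine fill — cross-bedding miss; rounding high match; salt casts match; bioturbation match; rootlets match
(F) debris-flow fan — does not account for salt casts
(C) is the only candidate with no mismatches.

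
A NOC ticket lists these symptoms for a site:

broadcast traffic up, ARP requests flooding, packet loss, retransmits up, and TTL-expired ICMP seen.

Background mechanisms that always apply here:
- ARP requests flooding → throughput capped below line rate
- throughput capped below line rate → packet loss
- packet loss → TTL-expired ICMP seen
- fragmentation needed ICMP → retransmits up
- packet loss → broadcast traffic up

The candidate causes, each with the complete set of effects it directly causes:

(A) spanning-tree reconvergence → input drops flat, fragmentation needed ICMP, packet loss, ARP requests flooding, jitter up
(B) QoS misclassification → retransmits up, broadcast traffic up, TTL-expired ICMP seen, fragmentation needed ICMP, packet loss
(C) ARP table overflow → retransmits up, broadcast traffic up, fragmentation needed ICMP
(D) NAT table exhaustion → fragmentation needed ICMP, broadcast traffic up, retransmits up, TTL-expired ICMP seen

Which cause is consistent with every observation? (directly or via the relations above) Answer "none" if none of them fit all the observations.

A

Per-candidate check:
(A) spanning-tree reconvergence — broadcast traffic up match (via packet loss → broadcast traffic up); ARP requests flooding match; packet loss match; retransmits up match (via fragmentation needed ICMP → retransmits up); TTL-expired ICMP seen match (via packet loss → TTL-expired ICMP seen)
(B) QoS misclassification — broadcast traffic up match; ARP requests flooding miss; packet loss match; retransmits up match; TTL-expired ICMP seen match
(C) ARP table overflow — does not account for ARP requests flooding, packet loss, TTL-expired ICMP seen
(D) NAT table exhaustion — broadcast traffic up match; ARP requests flooding miss; packet loss miss; retransmits up match; TTL-expired ICMP seen match
(A) alone accounts for all the evidence.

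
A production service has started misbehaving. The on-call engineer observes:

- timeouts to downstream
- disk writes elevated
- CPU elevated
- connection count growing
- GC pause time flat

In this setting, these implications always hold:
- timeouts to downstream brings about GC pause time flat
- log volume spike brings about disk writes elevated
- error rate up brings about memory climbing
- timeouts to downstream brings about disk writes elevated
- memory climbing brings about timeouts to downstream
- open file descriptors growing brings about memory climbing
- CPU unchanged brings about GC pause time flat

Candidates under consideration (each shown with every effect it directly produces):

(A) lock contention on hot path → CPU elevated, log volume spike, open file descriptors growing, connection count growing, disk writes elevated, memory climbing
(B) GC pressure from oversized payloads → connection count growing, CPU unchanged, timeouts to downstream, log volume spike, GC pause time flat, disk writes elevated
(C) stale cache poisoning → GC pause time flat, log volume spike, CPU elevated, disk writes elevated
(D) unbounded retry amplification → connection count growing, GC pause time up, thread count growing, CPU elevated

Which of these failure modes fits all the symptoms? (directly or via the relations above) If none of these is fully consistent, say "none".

Checking each candidate against the observations:
(A) lock contention on hot path — timeouts to downstream + (through memory climbing → timeouts to downstream); disk writes elevated +; CPU elevated +; connection count growing +; GC pause time flat + (through memory climbing → timeouts to downstream → GC pause time flat)
(B) GC pressure from oversized payloads — timeouts to downstream +; disk writes elevated +; CPU elevated -; connection count growing +; GC pause time flat +
(C) stale cache poisoning — does not account for timeouts to downstream, connection count growing
(D) unbounded retry amplification — timeouts to downstream -; disk writes elevated -; CPU elevated +; connection count growing +; GC pause time flat -
(A) alone accounts for all the evidence.

A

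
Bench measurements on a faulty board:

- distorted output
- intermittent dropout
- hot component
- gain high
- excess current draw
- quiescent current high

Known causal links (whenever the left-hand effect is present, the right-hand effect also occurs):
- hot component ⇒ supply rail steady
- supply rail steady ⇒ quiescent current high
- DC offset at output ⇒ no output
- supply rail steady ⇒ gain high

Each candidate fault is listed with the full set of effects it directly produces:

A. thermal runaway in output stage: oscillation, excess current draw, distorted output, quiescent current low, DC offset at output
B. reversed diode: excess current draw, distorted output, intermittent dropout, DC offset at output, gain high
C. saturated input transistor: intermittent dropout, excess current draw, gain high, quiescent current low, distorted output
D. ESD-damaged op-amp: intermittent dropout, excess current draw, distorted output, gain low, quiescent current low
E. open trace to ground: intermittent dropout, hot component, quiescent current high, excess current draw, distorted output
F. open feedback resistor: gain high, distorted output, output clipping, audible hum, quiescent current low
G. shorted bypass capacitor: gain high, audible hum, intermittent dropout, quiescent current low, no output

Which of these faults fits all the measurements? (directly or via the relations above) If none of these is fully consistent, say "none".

E

Testing each hypothesis:
(A) thermal runaway in output stage — fails on intermittent dropout, hot component, gain high, quiescent current high (predicts quiescent current low, not quiescent current high)
(B) reversed diode — distorted output yes; intermittent dropout yes; hot component NO; gain high yes; excess current draw yes; quiescent current high NO
(C) saturated input transistor — distorted output yes; intermittent dropout yes; hot component NO; gain high yes; excess current draw yes; quiescent current high NO
(D) ESD-damaged op-amp — distorted output yes; intermittent dropout yes; hot component NO; gain high NO; excess current draw yes; quiescent current high NO
(E) open trace to ground — accounts for every observation (gain high through hot component → supply rail steady → gain high)
(F) open feedback resistor — distorted output yes; intermittent dropout NO; hot component NO; gain high yes; excess current draw NO; quiescent current high NO
(G) shorted bypass capacitor — distorted output NO; intermittent dropout yes; hot component NO; gain high yes; excess current draw NO; quiescent current high NO
Only (E) is consistent with every observation.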